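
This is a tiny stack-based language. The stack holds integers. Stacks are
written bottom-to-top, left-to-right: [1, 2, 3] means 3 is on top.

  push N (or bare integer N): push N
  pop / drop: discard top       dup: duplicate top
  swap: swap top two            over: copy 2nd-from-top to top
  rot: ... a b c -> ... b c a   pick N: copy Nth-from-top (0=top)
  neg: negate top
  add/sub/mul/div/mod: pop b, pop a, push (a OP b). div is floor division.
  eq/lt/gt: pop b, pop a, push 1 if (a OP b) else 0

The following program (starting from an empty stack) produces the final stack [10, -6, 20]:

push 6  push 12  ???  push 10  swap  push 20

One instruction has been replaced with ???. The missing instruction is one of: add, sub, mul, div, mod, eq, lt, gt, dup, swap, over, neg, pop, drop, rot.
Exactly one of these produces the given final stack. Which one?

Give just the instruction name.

Answer: sub

Derivation:
Stack before ???: [6, 12]
Stack after ???:  [-6]
The instruction that transforms [6, 12] -> [-6] is: sub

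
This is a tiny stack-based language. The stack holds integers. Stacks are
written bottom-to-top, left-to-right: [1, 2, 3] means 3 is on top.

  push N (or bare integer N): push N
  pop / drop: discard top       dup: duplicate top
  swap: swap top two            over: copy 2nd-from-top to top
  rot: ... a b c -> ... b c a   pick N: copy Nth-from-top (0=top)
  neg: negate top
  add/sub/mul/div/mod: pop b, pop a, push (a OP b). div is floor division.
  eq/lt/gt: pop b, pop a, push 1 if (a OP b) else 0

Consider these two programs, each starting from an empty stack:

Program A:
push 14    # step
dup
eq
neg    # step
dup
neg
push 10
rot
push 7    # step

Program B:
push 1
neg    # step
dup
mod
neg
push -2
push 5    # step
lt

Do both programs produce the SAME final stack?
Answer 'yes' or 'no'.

Program A trace:
  After 'push 14': [14]
  After 'dup': [14, 14]
  After 'eq': [1]
  After 'neg': [-1]
  After 'dup': [-1, -1]
  After 'neg': [-1, 1]
  After 'push 10': [-1, 1, 10]
  After 'rot': [1, 10, -1]
  After 'push 7': [1, 10, -1, 7]
Program A final stack: [1, 10, -1, 7]

Program B trace:
  After 'push 1': [1]
  After 'neg': [-1]
  After 'dup': [-1, -1]
  After 'mod': [0]
  After 'neg': [0]
  After 'push -2': [0, -2]
  After 'push 5': [0, -2, 5]
  After 'lt': [0, 1]
Program B final stack: [0, 1]
Same: no

Answer: no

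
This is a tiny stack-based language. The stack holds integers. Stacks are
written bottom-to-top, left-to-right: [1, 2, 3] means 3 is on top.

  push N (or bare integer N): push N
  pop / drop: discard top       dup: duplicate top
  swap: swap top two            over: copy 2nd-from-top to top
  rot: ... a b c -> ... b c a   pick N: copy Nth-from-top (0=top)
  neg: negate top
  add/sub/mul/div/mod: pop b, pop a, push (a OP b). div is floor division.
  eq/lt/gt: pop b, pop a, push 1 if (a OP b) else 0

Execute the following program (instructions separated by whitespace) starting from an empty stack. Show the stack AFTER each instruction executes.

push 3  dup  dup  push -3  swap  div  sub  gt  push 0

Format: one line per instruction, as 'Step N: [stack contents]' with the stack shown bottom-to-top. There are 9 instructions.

Step 1: [3]
Step 2: [3, 3]
Step 3: [3, 3, 3]
Step 4: [3, 3, 3, -3]
Step 5: [3, 3, -3, 3]
Step 6: [3, 3, -1]
Step 7: [3, 4]
Step 8: [0]
Step 9: [0, 0]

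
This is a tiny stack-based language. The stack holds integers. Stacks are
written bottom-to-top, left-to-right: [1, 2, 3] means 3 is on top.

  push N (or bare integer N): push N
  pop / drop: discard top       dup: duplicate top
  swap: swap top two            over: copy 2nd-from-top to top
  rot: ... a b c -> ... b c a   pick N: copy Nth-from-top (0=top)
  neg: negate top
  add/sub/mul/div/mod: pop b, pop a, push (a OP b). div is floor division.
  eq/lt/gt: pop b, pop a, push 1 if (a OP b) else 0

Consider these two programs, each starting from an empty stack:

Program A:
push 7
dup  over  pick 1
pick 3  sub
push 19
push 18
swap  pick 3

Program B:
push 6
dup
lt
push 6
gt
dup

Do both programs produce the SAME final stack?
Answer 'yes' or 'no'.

Answer: no

Derivation:
Program A trace:
  After 'push 7': [7]
  After 'dup': [7, 7]
  After 'over': [7, 7, 7]
  After 'pick 1': [7, 7, 7, 7]
  After 'pick 3': [7, 7, 7, 7, 7]
  After 'sub': [7, 7, 7, 0]
  After 'push 19': [7, 7, 7, 0, 19]
  After 'push 18': [7, 7, 7, 0, 19, 18]
  After 'swap': [7, 7, 7, 0, 18, 19]
  After 'pick 3': [7, 7, 7, 0, 18, 19, 7]
Program A final stack: [7, 7, 7, 0, 18, 19, 7]

Program B trace:
  After 'push 6': [6]
  After 'dup': [6, 6]
  After 'lt': [0]
  After 'push 6': [0, 6]
  After 'gt': [0]
  After 'dup': [0, 0]
Program B final stack: [0, 0]
Same: no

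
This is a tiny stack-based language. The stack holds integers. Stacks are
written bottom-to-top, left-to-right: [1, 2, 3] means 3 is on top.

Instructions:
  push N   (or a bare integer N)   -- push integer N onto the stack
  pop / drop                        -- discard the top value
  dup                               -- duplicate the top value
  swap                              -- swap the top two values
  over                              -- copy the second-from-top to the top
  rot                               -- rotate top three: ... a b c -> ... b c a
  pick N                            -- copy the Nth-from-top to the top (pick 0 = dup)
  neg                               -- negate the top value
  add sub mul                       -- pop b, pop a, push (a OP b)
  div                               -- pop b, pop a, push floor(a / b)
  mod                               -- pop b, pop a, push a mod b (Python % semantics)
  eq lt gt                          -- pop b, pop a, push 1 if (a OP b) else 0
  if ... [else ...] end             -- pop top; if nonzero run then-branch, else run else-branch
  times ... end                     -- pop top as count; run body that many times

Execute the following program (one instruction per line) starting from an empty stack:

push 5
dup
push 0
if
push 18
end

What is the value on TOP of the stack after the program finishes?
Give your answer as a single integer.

After 'push 5': [5]
After 'dup': [5, 5]
After 'push 0': [5, 5, 0]
After 'if': [5, 5]

Answer: 5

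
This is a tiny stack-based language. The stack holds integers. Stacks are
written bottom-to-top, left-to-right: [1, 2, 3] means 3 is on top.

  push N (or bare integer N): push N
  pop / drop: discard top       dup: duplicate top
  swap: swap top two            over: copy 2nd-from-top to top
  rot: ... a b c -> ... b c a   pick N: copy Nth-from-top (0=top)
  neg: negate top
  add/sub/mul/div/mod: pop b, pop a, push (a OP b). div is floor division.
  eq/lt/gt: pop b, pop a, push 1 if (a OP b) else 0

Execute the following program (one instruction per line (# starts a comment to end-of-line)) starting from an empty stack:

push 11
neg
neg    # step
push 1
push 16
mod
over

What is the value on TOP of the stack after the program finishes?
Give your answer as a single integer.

Answer: 11

Derivation:
After 'push 11': [11]
After 'neg': [-11]
After 'neg': [11]
After 'push 1': [11, 1]
After 'push 16': [11, 1, 16]
After 'mod': [11, 1]
After 'over': [11, 1, 11]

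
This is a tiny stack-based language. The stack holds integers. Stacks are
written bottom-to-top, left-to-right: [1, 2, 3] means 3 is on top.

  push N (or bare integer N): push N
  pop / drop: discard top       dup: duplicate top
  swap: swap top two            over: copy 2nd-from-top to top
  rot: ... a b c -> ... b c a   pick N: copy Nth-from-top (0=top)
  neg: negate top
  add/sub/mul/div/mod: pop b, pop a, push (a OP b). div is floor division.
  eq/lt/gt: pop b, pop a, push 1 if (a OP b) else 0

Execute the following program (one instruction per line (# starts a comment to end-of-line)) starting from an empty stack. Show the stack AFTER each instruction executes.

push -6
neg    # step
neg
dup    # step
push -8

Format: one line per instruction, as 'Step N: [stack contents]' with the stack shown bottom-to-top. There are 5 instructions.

Step 1: [-6]
Step 2: [6]
Step 3: [-6]
Step 4: [-6, -6]
Step 5: [-6, -6, -8]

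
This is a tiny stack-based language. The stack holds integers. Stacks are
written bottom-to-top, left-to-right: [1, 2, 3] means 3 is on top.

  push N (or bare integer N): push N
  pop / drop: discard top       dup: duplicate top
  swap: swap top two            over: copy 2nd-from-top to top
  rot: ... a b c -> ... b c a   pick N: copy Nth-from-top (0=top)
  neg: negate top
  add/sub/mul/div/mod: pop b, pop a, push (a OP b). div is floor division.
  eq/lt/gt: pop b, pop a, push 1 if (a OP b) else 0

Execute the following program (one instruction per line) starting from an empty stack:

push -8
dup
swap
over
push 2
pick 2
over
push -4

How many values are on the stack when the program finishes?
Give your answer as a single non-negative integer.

Answer: 7

Derivation:
After 'push -8': stack = [-8] (depth 1)
After 'dup': stack = [-8, -8] (depth 2)
After 'swap': stack = [-8, -8] (depth 2)
After 'over': stack = [-8, -8, -8] (depth 3)
After 'push 2': stack = [-8, -8, -8, 2] (depth 4)
After 'pick 2': stack = [-8, -8, -8, 2, -8] (depth 5)
After 'over': stack = [-8, -8, -8, 2, -8, 2] (depth 6)
After 'push -4': stack = [-8, -8, -8, 2, -8, 2, -4] (depth 7)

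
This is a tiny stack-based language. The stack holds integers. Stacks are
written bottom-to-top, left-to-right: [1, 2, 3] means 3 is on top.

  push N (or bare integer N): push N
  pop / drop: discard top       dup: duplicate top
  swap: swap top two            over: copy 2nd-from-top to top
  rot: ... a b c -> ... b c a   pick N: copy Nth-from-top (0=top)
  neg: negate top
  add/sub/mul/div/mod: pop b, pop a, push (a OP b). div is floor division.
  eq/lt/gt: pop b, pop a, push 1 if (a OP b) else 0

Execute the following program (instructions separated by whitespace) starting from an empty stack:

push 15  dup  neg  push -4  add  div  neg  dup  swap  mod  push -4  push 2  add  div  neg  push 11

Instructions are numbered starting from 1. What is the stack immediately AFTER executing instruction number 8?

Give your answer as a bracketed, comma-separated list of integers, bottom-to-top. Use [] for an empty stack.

Step 1 ('push 15'): [15]
Step 2 ('dup'): [15, 15]
Step 3 ('neg'): [15, -15]
Step 4 ('push -4'): [15, -15, -4]
Step 5 ('add'): [15, -19]
Step 6 ('div'): [-1]
Step 7 ('neg'): [1]
Step 8 ('dup'): [1, 1]

Answer: [1, 1]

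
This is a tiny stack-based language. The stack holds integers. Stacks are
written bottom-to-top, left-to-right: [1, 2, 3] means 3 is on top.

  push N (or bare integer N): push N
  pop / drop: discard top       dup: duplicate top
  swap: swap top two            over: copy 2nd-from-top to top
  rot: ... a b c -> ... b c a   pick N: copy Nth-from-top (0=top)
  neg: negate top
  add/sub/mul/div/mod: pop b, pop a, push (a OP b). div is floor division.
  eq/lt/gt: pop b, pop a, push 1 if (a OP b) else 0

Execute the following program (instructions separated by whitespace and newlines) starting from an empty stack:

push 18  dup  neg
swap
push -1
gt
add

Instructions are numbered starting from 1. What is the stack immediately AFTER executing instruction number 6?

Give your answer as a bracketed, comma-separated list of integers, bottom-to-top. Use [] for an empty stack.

Step 1 ('push 18'): [18]
Step 2 ('dup'): [18, 18]
Step 3 ('neg'): [18, -18]
Step 4 ('swap'): [-18, 18]
Step 5 ('push -1'): [-18, 18, -1]
Step 6 ('gt'): [-18, 1]

Answer: [-18, 1]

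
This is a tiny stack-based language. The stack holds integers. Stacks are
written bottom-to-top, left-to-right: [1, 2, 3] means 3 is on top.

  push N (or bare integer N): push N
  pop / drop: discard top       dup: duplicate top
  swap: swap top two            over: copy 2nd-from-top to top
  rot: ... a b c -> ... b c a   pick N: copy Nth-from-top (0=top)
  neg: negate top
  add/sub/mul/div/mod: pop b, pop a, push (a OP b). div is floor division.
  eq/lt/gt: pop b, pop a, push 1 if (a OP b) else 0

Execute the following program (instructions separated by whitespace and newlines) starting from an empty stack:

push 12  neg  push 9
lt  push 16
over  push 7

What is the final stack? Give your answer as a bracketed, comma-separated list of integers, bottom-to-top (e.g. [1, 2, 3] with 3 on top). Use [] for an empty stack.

After 'push 12': [12]
After 'neg': [-12]
After 'push 9': [-12, 9]
After 'lt': [1]
After 'push 16': [1, 16]
After 'over': [1, 16, 1]
After 'push 7': [1, 16, 1, 7]

Answer: [1, 16, 1, 7]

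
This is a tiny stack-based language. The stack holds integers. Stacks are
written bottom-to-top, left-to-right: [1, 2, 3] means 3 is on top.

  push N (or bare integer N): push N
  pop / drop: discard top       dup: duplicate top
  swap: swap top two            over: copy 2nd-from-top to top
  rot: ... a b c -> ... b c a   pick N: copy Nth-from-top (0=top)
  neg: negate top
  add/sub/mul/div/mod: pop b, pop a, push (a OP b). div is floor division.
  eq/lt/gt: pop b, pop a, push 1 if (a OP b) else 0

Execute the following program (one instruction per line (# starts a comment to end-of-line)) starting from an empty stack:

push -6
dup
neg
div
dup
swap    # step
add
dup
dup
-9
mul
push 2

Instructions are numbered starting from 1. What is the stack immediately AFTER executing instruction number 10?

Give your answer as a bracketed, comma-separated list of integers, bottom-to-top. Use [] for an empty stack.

Step 1 ('push -6'): [-6]
Step 2 ('dup'): [-6, -6]
Step 3 ('neg'): [-6, 6]
Step 4 ('div'): [-1]
Step 5 ('dup'): [-1, -1]
Step 6 ('swap'): [-1, -1]
Step 7 ('add'): [-2]
Step 8 ('dup'): [-2, -2]
Step 9 ('dup'): [-2, -2, -2]
Step 10 ('-9'): [-2, -2, -2, -9]

Answer: [-2, -2, -2, -9]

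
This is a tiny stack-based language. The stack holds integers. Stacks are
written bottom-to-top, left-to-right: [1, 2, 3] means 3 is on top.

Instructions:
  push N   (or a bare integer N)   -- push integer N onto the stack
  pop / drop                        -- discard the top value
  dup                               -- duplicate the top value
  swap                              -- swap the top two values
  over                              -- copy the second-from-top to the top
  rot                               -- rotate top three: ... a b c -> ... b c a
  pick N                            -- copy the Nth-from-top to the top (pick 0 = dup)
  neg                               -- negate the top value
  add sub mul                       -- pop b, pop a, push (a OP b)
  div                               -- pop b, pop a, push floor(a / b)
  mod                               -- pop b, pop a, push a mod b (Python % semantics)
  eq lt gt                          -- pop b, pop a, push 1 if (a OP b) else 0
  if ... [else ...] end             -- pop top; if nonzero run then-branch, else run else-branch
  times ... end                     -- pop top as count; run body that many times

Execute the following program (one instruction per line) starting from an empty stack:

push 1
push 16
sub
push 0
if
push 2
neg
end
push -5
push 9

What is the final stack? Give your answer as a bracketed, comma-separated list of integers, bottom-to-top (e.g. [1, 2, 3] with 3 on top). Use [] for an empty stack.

After 'push 1': [1]
After 'push 16': [1, 16]
After 'sub': [-15]
After 'push 0': [-15, 0]
After 'if': [-15]
After 'push -5': [-15, -5]
After 'push 9': [-15, -5, 9]

Answer: [-15, -5, 9]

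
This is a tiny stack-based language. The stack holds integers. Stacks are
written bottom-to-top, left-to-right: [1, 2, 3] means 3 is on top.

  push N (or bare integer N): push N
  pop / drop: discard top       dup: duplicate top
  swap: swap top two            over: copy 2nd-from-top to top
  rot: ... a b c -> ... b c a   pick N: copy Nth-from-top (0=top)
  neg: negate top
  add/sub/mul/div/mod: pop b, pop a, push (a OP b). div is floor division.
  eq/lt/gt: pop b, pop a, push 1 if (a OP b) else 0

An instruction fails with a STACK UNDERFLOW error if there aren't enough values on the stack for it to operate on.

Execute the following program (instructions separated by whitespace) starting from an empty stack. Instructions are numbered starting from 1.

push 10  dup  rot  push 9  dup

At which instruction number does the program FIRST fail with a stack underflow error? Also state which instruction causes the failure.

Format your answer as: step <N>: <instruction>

Step 1 ('push 10'): stack = [10], depth = 1
Step 2 ('dup'): stack = [10, 10], depth = 2
Step 3 ('rot'): needs 3 value(s) but depth is 2 — STACK UNDERFLOW

Answer: step 3: rot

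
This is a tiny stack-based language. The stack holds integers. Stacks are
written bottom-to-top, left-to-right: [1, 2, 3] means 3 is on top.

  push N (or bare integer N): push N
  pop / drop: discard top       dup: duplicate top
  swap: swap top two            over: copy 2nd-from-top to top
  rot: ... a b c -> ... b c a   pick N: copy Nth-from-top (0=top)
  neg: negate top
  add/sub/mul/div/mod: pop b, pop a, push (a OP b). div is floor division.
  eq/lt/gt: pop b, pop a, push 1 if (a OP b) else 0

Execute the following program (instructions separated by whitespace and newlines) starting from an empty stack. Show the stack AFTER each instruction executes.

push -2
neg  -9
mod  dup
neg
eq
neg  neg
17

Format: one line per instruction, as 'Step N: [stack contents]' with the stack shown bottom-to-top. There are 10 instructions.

Step 1: [-2]
Step 2: [2]
Step 3: [2, -9]
Step 4: [-7]
Step 5: [-7, -7]
Step 6: [-7, 7]
Step 7: [0]
Step 8: [0]
Step 9: [0]
Step 10: [0, 17]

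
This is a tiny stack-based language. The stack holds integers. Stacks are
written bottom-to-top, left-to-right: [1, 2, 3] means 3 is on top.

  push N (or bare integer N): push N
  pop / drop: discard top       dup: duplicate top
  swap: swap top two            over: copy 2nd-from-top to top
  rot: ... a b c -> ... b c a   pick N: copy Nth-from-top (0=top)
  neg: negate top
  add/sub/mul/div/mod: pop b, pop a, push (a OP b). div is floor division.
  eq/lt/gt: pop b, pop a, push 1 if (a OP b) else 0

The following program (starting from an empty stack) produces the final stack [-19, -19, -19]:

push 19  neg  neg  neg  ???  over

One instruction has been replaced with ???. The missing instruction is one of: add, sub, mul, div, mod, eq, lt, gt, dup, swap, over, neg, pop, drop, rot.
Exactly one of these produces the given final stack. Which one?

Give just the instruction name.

Answer: dup

Derivation:
Stack before ???: [-19]
Stack after ???:  [-19, -19]
The instruction that transforms [-19] -> [-19, -19] is: dup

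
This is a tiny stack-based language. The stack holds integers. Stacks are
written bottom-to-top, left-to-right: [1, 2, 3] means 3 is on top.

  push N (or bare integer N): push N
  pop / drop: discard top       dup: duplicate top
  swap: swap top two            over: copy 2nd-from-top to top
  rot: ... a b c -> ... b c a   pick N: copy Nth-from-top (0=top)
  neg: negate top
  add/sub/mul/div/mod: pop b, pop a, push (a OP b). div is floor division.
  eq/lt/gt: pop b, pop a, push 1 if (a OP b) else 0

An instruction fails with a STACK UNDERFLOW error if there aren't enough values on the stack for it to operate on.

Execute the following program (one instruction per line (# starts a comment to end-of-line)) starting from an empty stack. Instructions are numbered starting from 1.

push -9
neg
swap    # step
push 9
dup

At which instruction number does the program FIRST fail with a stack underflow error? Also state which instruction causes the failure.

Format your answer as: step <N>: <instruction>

Answer: step 3: swap

Derivation:
Step 1 ('push -9'): stack = [-9], depth = 1
Step 2 ('neg'): stack = [9], depth = 1
Step 3 ('swap'): needs 2 value(s) but depth is 1 — STACK UNDERFLOW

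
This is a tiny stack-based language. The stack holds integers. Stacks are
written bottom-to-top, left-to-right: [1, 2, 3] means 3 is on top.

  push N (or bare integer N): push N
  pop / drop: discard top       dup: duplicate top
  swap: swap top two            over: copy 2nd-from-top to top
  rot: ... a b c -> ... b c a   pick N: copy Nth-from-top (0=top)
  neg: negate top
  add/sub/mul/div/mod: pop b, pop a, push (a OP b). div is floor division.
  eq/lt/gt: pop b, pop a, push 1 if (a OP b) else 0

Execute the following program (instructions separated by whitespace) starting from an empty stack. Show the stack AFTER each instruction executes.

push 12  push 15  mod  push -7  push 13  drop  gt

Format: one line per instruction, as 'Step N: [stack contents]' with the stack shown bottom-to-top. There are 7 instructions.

Step 1: [12]
Step 2: [12, 15]
Step 3: [12]
Step 4: [12, -7]
Step 5: [12, -7, 13]
Step 6: [12, -7]
Step 7: [1]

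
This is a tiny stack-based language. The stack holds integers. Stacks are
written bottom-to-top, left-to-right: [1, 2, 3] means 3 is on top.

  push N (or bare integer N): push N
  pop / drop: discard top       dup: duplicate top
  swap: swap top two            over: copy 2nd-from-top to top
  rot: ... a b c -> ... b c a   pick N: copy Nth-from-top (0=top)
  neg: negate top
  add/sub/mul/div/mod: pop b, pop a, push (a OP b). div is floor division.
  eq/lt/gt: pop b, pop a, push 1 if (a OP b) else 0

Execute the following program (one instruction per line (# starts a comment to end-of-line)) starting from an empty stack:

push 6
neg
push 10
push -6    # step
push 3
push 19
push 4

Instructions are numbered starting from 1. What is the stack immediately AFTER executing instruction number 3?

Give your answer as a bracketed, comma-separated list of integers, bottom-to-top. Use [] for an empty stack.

Answer: [-6, 10]

Derivation:
Step 1 ('push 6'): [6]
Step 2 ('neg'): [-6]
Step 3 ('push 10'): [-6, 10]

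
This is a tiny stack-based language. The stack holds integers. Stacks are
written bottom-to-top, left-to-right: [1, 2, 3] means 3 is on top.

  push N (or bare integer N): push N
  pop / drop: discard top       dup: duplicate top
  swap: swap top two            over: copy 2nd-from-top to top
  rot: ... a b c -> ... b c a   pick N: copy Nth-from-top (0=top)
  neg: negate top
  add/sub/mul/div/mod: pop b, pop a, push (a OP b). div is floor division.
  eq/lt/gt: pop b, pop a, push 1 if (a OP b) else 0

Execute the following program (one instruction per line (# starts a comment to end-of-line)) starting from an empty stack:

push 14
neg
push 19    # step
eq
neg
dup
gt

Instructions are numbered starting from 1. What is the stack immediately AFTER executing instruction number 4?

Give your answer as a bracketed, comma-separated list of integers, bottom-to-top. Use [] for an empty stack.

Answer: [0]

Derivation:
Step 1 ('push 14'): [14]
Step 2 ('neg'): [-14]
Step 3 ('push 19'): [-14, 19]
Step 4 ('eq'): [0]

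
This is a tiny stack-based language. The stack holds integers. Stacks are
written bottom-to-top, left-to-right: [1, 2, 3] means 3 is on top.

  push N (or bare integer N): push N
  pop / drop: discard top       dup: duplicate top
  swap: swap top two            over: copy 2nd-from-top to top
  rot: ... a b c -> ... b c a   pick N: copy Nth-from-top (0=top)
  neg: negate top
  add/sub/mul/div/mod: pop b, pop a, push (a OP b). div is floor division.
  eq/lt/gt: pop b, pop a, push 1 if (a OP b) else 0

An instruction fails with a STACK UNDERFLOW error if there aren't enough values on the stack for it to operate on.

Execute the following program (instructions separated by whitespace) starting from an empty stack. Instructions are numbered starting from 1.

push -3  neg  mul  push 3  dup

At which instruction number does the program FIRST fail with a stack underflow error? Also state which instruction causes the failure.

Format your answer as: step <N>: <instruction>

Answer: step 3: mul

Derivation:
Step 1 ('push -3'): stack = [-3], depth = 1
Step 2 ('neg'): stack = [3], depth = 1
Step 3 ('mul'): needs 2 value(s) but depth is 1 — STACK UNDERFLOW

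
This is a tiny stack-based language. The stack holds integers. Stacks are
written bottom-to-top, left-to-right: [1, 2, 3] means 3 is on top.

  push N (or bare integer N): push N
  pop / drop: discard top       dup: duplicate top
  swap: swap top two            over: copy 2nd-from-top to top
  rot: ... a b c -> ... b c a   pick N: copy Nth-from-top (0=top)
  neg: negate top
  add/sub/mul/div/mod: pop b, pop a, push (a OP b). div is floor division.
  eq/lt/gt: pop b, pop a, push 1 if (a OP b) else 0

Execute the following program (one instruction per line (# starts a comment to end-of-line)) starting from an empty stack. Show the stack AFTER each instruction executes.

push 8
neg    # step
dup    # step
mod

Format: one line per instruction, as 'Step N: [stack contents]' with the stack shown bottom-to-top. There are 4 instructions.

Step 1: [8]
Step 2: [-8]
Step 3: [-8, -8]
Step 4: [0]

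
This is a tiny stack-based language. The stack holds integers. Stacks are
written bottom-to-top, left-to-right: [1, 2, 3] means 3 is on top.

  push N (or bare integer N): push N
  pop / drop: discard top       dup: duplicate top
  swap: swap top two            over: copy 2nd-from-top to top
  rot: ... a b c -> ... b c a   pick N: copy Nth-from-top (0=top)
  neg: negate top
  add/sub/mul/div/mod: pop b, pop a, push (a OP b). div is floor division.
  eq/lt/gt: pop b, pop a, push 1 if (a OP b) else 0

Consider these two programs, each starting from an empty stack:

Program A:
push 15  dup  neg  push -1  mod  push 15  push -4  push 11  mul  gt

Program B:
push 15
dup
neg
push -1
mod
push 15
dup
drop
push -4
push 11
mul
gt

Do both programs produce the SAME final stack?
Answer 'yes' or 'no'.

Program A trace:
  After 'push 15': [15]
  After 'dup': [15, 15]
  After 'neg': [15, -15]
  After 'push -1': [15, -15, -1]
  After 'mod': [15, 0]
  After 'push 15': [15, 0, 15]
  After 'push -4': [15, 0, 15, -4]
  After 'push 11': [15, 0, 15, -4, 11]
  After 'mul': [15, 0, 15, -44]
  After 'gt': [15, 0, 1]
Program A final stack: [15, 0, 1]

Program B trace:
  After 'push 15': [15]
  After 'dup': [15, 15]
  After 'neg': [15, -15]
  After 'push -1': [15, -15, -1]
  After 'mod': [15, 0]
  After 'push 15': [15, 0, 15]
  After 'dup': [15, 0, 15, 15]
  After 'drop': [15, 0, 15]
  After 'push -4': [15, 0, 15, -4]
  After 'push 11': [15, 0, 15, -4, 11]
  After 'mul': [15, 0, 15, -44]
  After 'gt': [15, 0, 1]
Program B final stack: [15, 0, 1]
Same: yes

Answer: yes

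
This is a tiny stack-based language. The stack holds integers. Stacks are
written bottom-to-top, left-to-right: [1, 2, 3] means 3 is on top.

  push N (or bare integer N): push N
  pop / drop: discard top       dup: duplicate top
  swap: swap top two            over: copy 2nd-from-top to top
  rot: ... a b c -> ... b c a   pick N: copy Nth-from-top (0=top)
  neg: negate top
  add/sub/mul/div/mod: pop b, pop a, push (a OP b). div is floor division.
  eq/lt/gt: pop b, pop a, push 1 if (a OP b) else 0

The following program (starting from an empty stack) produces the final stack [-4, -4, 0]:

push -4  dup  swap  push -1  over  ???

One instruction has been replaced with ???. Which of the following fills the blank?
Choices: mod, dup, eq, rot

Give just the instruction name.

Stack before ???: [-4, -4, -1, -4]
Stack after ???:  [-4, -4, 0]
Checking each choice:
  mod: produces [-4, -4, -1]
  dup: produces [-4, -4, -1, -4, -4]
  eq: MATCH
  rot: produces [-4, -1, -4, -4]


Answer: eq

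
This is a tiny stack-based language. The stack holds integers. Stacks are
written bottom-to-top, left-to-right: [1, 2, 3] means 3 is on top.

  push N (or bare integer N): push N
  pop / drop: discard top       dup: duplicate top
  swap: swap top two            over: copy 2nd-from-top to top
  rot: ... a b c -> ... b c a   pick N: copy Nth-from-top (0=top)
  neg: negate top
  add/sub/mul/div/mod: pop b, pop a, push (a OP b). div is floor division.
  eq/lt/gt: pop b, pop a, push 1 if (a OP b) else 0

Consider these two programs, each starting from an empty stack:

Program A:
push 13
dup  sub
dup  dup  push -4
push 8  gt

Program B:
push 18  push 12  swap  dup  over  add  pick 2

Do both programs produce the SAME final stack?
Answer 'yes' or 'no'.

Answer: no

Derivation:
Program A trace:
  After 'push 13': [13]
  After 'dup': [13, 13]
  After 'sub': [0]
  After 'dup': [0, 0]
  After 'dup': [0, 0, 0]
  After 'push -4': [0, 0, 0, -4]
  After 'push 8': [0, 0, 0, -4, 8]
  After 'gt': [0, 0, 0, 0]
Program A final stack: [0, 0, 0, 0]

Program B trace:
  After 'push 18': [18]
  After 'push 12': [18, 12]
  After 'swap': [12, 18]
  After 'dup': [12, 18, 18]
  After 'over': [12, 18, 18, 18]
  After 'add': [12, 18, 36]
  After 'pick 2': [12, 18, 36, 12]
Program B final stack: [12, 18, 36, 12]
Same: no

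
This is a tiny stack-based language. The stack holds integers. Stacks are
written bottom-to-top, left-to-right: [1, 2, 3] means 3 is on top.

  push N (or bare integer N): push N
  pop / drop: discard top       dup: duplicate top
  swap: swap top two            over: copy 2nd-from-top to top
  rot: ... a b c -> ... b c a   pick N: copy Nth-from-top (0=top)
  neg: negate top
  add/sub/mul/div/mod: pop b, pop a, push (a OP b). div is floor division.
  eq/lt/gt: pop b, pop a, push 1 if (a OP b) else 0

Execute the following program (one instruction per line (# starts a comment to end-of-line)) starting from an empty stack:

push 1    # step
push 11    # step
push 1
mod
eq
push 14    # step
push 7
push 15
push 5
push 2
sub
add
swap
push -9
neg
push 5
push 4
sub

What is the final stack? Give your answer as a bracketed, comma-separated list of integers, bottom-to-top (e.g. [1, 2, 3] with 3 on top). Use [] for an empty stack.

After 'push 1': [1]
After 'push 11': [1, 11]
After 'push 1': [1, 11, 1]
After 'mod': [1, 0]
After 'eq': [0]
After 'push 14': [0, 14]
After 'push 7': [0, 14, 7]
After 'push 15': [0, 14, 7, 15]
After 'push 5': [0, 14, 7, 15, 5]
After 'push 2': [0, 14, 7, 15, 5, 2]
After 'sub': [0, 14, 7, 15, 3]
After 'add': [0, 14, 7, 18]
After 'swap': [0, 14, 18, 7]
After 'push -9': [0, 14, 18, 7, -9]
After 'neg': [0, 14, 18, 7, 9]
After 'push 5': [0, 14, 18, 7, 9, 5]
After 'push 4': [0, 14, 18, 7, 9, 5, 4]
After 'sub': [0, 14, 18, 7, 9, 1]

Answer: [0, 14, 18, 7, 9, 1]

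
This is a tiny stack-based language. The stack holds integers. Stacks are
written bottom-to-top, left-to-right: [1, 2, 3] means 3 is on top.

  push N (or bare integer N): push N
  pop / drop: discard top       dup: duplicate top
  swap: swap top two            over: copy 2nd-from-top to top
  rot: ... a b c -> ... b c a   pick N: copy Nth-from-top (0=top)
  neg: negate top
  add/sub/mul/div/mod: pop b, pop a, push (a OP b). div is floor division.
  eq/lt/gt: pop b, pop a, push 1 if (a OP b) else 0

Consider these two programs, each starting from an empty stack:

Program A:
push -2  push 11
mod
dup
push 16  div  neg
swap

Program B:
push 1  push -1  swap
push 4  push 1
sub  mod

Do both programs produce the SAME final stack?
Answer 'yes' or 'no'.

Answer: no

Derivation:
Program A trace:
  After 'push -2': [-2]
  After 'push 11': [-2, 11]
  After 'mod': [9]
  After 'dup': [9, 9]
  After 'push 16': [9, 9, 16]
  After 'div': [9, 0]
  After 'neg': [9, 0]
  After 'swap': [0, 9]
Program A final stack: [0, 9]

Program B trace:
  After 'push 1': [1]
  After 'push -1': [1, -1]
  After 'swap': [-1, 1]
  After 'push 4': [-1, 1, 4]
  After 'push 1': [-1, 1, 4, 1]
  After 'sub': [-1, 1, 3]
  After 'mod': [-1, 1]
Program B final stack: [-1, 1]
Same: no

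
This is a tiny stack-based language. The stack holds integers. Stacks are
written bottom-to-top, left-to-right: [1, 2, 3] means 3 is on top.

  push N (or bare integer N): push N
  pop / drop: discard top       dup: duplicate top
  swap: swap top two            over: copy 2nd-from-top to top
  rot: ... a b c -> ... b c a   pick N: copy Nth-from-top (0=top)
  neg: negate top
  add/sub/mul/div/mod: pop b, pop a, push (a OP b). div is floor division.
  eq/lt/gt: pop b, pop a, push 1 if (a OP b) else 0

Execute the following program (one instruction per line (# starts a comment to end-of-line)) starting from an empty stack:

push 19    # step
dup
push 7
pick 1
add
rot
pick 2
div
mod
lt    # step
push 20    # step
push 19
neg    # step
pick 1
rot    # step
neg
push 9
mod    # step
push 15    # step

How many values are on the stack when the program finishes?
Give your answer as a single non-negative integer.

Answer: 5

Derivation:
After 'push 19': stack = [19] (depth 1)
After 'dup': stack = [19, 19] (depth 2)
After 'push 7': stack = [19, 19, 7] (depth 3)
After 'pick 1': stack = [19, 19, 7, 19] (depth 4)
After 'add': stack = [19, 19, 26] (depth 3)
After 'rot': stack = [19, 26, 19] (depth 3)
After 'pick 2': stack = [19, 26, 19, 19] (depth 4)
After 'div': stack = [19, 26, 1] (depth 3)
After 'mod': stack = [19, 0] (depth 2)
After 'lt': stack = [0] (depth 1)
After 'push 20': stack = [0, 20] (depth 2)
After 'push 19': stack = [0, 20, 19] (depth 3)
After 'neg': stack = [0, 20, -19] (depth 3)
After 'pick 1': stack = [0, 20, -19, 20] (depth 4)
After 'rot': stack = [0, -19, 20, 20] (depth 4)
After 'neg': stack = [0, -19, 20, -20] (depth 4)
After 'push 9': stack = [0, -19, 20, -20, 9] (depth 5)
After 'mod': stack = [0, -19, 20, 7] (depth 4)
After 'push 15': stack = [0, -19, 20, 7, 15] (depth 5)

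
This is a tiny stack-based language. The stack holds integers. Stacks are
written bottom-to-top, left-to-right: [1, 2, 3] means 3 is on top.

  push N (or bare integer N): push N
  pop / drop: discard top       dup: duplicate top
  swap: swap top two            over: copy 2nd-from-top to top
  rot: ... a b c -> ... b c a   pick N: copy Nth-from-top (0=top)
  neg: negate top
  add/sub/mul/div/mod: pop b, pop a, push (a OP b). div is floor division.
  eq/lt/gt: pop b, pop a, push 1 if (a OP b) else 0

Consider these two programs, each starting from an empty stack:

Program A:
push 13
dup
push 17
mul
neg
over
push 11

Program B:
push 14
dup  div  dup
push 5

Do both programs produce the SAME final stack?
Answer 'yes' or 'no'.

Program A trace:
  After 'push 13': [13]
  After 'dup': [13, 13]
  After 'push 17': [13, 13, 17]
  After 'mul': [13, 221]
  After 'neg': [13, -221]
  After 'over': [13, -221, 13]
  After 'push 11': [13, -221, 13, 11]
Program A final stack: [13, -221, 13, 11]

Program B trace:
  After 'push 14': [14]
  After 'dup': [14, 14]
  After 'div': [1]
  After 'dup': [1, 1]
  After 'push 5': [1, 1, 5]
Program B final stack: [1, 1, 5]
Same: no

Answer: no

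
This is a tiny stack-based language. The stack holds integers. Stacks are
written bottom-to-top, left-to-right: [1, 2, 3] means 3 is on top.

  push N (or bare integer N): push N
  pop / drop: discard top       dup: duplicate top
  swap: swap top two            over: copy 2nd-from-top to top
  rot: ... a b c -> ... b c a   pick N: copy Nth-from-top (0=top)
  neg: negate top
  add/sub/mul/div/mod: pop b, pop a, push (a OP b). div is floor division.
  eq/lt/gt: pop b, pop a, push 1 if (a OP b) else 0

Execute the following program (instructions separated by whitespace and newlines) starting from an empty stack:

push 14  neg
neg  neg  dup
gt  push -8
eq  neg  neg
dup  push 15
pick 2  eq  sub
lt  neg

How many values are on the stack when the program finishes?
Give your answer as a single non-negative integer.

After 'push 14': stack = [14] (depth 1)
After 'neg': stack = [-14] (depth 1)
After 'neg': stack = [14] (depth 1)
After 'neg': stack = [-14] (depth 1)
After 'dup': stack = [-14, -14] (depth 2)
After 'gt': stack = [0] (depth 1)
After 'push -8': stack = [0, -8] (depth 2)
After 'eq': stack = [0] (depth 1)
After 'neg': stack = [0] (depth 1)
After 'neg': stack = [0] (depth 1)
After 'dup': stack = [0, 0] (depth 2)
After 'push 15': stack = [0, 0, 15] (depth 3)
After 'pick 2': stack = [0, 0, 15, 0] (depth 4)
After 'eq': stack = [0, 0, 0] (depth 3)
After 'sub': stack = [0, 0] (depth 2)
After 'lt': stack = [0] (depth 1)
After 'neg': stack = [0] (depth 1)

Answer: 1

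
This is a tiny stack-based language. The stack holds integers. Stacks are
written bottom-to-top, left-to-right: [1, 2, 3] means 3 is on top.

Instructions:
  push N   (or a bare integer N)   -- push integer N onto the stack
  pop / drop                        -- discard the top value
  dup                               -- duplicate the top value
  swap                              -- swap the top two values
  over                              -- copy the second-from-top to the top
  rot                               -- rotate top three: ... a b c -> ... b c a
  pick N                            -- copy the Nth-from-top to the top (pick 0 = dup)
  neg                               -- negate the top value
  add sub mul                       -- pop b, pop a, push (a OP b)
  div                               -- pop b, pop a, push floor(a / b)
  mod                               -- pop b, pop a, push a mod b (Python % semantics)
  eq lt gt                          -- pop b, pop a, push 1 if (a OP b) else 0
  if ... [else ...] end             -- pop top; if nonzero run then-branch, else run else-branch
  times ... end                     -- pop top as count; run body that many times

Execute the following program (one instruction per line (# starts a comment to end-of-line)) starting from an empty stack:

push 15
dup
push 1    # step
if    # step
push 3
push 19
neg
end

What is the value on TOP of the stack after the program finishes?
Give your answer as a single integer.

Answer: -19

Derivation:
After 'push 15': [15]
After 'dup': [15, 15]
After 'push 1': [15, 15, 1]
After 'if': [15, 15]
After 'push 3': [15, 15, 3]
After 'push 19': [15, 15, 3, 19]
After 'neg': [15, 15, 3, -19]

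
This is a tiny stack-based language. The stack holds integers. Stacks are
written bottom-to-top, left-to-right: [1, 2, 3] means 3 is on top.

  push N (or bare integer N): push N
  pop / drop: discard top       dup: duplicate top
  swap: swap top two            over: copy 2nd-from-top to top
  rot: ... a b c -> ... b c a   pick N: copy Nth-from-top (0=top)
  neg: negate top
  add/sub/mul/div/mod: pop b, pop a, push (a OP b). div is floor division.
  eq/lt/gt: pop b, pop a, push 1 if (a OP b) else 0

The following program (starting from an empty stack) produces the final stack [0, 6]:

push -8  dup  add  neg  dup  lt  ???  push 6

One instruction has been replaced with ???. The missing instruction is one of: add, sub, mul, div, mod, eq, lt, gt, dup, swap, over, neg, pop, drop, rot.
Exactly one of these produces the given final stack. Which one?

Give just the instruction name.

Answer: neg

Derivation:
Stack before ???: [0]
Stack after ???:  [0]
The instruction that transforms [0] -> [0] is: neg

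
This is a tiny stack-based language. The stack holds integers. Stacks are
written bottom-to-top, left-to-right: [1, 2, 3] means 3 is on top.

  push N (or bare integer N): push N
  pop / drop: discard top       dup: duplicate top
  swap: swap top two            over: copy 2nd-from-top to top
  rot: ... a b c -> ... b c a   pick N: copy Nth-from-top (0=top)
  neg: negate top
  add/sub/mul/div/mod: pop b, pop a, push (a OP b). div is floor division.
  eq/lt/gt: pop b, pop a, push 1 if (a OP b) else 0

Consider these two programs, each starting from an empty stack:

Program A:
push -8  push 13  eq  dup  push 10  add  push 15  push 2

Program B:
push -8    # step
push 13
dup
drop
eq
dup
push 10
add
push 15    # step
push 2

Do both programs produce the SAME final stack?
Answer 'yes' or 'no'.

Answer: yes

Derivation:
Program A trace:
  After 'push -8': [-8]
  After 'push 13': [-8, 13]
  After 'eq': [0]
  After 'dup': [0, 0]
  After 'push 10': [0, 0, 10]
  After 'add': [0, 10]
  After 'push 15': [0, 10, 15]
  After 'push 2': [0, 10, 15, 2]
Program A final stack: [0, 10, 15, 2]

Program B trace:
  After 'push -8': [-8]
  After 'push 13': [-8, 13]
  After 'dup': [-8, 13, 13]
  After 'drop': [-8, 13]
  After 'eq': [0]
  After 'dup': [0, 0]
  After 'push 10': [0, 0, 10]
  After 'add': [0, 10]
  After 'push 15': [0, 10, 15]
  After 'push 2': [0, 10, 15, 2]
Program B final stack: [0, 10, 15, 2]
Same: yes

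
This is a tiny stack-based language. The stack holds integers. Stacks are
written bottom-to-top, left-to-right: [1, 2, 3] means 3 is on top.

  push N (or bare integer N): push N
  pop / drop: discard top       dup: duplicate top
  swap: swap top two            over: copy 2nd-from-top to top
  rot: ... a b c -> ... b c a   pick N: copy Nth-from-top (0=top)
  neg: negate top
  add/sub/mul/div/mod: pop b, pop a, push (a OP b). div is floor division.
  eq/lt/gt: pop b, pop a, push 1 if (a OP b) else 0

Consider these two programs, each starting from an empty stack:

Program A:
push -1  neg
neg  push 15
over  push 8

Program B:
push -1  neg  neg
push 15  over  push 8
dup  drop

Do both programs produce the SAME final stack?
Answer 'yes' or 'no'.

Program A trace:
  After 'push -1': [-1]
  After 'neg': [1]
  After 'neg': [-1]
  After 'push 15': [-1, 15]
  After 'over': [-1, 15, -1]
  After 'push 8': [-1, 15, -1, 8]
Program A final stack: [-1, 15, -1, 8]

Program B trace:
  After 'push -1': [-1]
  After 'neg': [1]
  After 'neg': [-1]
  After 'push 15': [-1, 15]
  After 'over': [-1, 15, -1]
  After 'push 8': [-1, 15, -1, 8]
  After 'dup': [-1, 15, -1, 8, 8]
  After 'drop': [-1, 15, -1, 8]
Program B final stack: [-1, 15, -1, 8]
Same: yes

Answer: yes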